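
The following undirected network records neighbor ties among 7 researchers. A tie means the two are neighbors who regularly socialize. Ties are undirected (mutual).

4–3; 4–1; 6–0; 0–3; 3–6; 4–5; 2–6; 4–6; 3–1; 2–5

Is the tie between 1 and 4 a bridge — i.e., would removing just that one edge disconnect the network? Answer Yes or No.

Even without that edge, 1 still reaches 4 via 1 – 3 – 4, so the network stays connected. Not a bridge.

No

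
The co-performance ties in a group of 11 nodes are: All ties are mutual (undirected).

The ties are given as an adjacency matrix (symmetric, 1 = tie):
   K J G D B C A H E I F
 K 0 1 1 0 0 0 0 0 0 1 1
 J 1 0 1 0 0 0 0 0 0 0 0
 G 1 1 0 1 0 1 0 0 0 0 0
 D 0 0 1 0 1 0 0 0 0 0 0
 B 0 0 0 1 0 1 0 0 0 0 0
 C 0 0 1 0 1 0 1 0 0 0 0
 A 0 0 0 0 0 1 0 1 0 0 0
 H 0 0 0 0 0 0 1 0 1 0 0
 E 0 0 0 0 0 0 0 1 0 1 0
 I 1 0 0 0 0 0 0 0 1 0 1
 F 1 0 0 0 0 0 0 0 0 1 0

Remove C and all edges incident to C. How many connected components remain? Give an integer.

C's neighbors (A, B, and G) remain reachable from one another through other ties, so the rest of the network stays in one piece.

1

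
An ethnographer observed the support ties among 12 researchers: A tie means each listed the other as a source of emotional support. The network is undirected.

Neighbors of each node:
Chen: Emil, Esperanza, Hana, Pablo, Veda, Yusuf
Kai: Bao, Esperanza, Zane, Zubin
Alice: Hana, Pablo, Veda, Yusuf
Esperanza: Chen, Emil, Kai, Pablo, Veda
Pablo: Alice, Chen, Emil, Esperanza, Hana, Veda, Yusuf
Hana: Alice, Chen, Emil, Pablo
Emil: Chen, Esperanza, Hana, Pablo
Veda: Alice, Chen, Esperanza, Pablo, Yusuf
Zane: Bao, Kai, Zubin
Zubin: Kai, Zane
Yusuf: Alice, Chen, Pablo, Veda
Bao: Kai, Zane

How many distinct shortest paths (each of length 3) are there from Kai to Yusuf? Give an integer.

The shortest distance is 3. The length-3 paths are: Kai–Esperanza–Chen–Yusuf; Kai–Esperanza–Pablo–Yusuf; Kai–Esperanza–Veda–Yusuf.
That gives 3 distinct shortest paths.

3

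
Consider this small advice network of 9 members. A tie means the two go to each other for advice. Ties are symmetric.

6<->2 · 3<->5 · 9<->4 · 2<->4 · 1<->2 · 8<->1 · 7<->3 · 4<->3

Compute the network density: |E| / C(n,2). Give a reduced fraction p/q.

2/9

There are 8 edges and 9 nodes, so the maximum possible is C(9,2) = 36.
Density = 8/36 = 2/9.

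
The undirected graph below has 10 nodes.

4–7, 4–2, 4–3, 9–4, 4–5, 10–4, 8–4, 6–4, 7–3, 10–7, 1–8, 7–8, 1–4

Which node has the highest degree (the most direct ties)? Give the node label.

4

Degrees — 1:2, 2:1, 3:2, 4:9, 5:1, 6:1, 7:4, 8:3, 9:1, 10:2.
The maximum is 9, attained only by 4.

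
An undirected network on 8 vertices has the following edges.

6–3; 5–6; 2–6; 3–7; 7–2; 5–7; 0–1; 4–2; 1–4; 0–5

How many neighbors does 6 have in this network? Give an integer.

3

6 is directly tied to 2, 3, and 5. That is 3 neighbors, so the degree of 6 is 3.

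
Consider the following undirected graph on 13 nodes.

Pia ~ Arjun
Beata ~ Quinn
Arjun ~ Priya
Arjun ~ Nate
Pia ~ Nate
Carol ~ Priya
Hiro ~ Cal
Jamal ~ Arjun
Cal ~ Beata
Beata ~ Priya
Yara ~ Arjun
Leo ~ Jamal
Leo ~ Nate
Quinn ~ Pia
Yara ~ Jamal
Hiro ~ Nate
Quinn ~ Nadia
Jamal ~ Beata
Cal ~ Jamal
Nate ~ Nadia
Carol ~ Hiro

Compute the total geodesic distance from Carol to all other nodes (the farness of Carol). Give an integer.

Distances from Carol: Arjun:2, Beata:2, Cal:2, Hiro:1, Jamal:3, Leo:3, Nadia:3, Nate:2, Pia:3, Priya:1, Quinn:3, Yara:3.
Sum = 2 + 2 + 2 + 1 + 3 + 3 + 3 + 2 + 3 + 1 + 3 + 3 = 28.

28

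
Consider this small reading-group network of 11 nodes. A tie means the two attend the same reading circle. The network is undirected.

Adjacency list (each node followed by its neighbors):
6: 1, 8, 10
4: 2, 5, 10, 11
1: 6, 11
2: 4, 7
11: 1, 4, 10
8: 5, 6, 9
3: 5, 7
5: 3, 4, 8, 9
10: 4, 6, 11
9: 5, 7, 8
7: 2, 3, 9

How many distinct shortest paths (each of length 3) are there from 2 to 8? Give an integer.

2

The shortest distance is 3. The length-3 paths are: 2–7–9–8; 2–4–5–8.
That gives 2 distinct shortest paths.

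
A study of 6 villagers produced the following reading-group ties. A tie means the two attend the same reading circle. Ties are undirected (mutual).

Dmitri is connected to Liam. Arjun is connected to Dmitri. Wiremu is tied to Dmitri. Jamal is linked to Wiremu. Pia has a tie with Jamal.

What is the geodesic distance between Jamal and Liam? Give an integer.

One shortest route is Jamal – Wiremu – Dmitri – Liam, which uses 3 edges, and at distance 2 from Jamal we only reach {Dmitri}, which does not include Liam. So d(Jamal,Liam) = 3.

3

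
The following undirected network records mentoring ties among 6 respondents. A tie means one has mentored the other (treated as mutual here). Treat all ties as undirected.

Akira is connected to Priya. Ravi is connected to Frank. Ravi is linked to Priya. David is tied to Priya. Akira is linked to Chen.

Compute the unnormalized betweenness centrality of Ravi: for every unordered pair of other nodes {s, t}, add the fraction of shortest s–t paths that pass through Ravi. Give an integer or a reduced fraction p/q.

4

Pairs whose geodesics pass through Ravi — Chen–Frank: 1; Akira–Frank: 1; David–Frank: 1; Frank–Priya: 1.
All other pairs contribute 0.
Summing the contributions gives betweenness(Ravi) = 4.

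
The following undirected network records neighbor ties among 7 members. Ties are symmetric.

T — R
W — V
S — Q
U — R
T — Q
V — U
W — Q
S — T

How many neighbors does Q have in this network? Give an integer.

Q is directly tied to S, T, and W. That is 3 neighbors, so the degree of Q is 3.

3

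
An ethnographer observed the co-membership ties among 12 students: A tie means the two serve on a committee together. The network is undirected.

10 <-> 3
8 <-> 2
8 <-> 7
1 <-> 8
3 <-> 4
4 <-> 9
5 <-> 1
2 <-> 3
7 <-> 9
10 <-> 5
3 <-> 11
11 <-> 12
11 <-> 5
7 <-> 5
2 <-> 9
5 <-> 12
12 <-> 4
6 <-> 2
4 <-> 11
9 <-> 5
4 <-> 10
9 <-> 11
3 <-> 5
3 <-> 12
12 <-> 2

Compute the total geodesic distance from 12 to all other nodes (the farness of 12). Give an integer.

Distances from 12: 1:2, 2:1, 3:1, 4:1, 5:1, 6:2, 7:2, 8:2, 9:2, 10:2, 11:1.
Sum = 2 + 1 + 1 + 1 + 1 + 2 + 2 + 2 + 2 + 2 + 1 = 17.

17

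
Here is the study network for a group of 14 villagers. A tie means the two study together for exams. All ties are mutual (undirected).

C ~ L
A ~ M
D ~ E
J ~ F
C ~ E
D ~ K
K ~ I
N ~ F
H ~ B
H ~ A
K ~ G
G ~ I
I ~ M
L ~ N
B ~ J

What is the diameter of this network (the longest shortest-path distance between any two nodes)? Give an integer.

Eccentricity of each node (its greatest distance to any other): A:6, B:6, C:6, D:6, E:6, F:7, G:7, H:6, I:6, J:6, K:6, L:6, M:6, N:6.
The maximum eccentricity is 7, realized for instance by the pair F–G via F – J – B – H – A – M – I – G. So the diameter is 7.

7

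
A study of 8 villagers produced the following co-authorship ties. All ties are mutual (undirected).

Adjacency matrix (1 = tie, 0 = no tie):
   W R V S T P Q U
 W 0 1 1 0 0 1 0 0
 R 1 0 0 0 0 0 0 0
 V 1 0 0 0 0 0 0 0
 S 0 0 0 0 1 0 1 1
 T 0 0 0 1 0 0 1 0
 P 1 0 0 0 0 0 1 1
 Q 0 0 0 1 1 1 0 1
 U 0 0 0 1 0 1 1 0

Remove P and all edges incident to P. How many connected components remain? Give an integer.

Without P, the remaining ties split the others into: {R, V, W}; {Q, S, T, U}.
That's 2 separate components.

2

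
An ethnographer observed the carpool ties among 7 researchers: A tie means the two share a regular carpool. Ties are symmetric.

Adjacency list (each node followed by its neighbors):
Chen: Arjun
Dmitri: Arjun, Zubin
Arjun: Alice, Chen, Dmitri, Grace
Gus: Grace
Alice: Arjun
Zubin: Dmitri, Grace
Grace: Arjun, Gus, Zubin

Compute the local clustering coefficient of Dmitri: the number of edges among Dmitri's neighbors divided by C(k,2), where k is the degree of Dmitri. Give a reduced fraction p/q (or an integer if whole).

0

Dmitri's neighbors: Arjun and Zubin (k = 2).
Possible neighbor pairs: C(2,2) = 1. Edges among them: none → e = 0.
Clustering(Dmitri) = 0/1.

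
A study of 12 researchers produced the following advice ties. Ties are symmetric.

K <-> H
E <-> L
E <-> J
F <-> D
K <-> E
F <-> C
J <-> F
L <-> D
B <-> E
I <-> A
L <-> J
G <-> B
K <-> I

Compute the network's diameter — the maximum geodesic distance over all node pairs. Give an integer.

Eccentricity of each node (its greatest distance to any other): A:6, B:4, C:6, D:5, E:3, F:5, G:5, H:5, I:5, J:4, K:4, L:4.
The maximum eccentricity is 6, realized for instance by the pair A–C via A – I – K – E – J – F – C. So the diameter is 6.

6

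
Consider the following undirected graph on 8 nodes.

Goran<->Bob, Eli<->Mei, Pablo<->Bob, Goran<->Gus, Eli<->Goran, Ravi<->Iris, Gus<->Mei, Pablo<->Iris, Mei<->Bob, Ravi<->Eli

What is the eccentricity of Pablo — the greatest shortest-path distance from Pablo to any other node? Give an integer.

Distances from Pablo: Bob:1, Eli:3, Goran:2, Gus:3, Iris:1, Mei:2, Ravi:2.
The largest is 3 (to Eli and Gus), so the eccentricity of Pablo is 3.

3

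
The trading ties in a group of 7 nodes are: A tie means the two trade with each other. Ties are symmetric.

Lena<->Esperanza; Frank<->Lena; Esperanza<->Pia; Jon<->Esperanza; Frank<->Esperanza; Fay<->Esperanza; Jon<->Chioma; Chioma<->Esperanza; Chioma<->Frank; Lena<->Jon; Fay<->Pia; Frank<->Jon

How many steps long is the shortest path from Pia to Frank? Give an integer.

2

One shortest route is Pia – Esperanza – Frank, which uses 2 edges, and Pia and Frank are not directly tied, so nothing shorter exists. So d(Pia,Frank) = 2.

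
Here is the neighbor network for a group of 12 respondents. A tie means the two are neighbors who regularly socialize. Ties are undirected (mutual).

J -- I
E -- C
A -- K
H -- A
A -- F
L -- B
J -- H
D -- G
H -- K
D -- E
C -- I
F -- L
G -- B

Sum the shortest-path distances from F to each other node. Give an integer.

Distances from F: A:1, B:2, C:5, D:4, E:5, G:3, H:2, I:4, J:3, K:2, L:1.
Sum = 1 + 2 + 5 + 4 + 5 + 3 + 2 + 4 + 3 + 2 + 1 = 32.

32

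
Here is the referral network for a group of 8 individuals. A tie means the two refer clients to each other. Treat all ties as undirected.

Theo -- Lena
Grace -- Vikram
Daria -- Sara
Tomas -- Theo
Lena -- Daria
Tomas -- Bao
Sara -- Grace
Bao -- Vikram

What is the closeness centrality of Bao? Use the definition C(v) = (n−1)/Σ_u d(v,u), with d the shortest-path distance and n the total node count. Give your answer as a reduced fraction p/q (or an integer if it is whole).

Distances from Bao: Daria:4, Grace:2, Lena:3, Sara:3, Theo:2, Tomas:1, Vikram:1. Sum = 16.
n = 8, so closeness = 7/16.

7/16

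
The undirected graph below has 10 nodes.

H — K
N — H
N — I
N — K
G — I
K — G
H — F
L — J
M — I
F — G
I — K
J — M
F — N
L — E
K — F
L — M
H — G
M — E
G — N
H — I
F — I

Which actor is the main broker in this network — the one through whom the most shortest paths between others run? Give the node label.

I

Unnormalized betweenness of each node: E:0, F:0, G:0, H:0, I:20, J:0, K:0, L:1/2, M:37/2, N:0.
I has the largest value, 20, making it the main broker — the node through which the most shortest paths run.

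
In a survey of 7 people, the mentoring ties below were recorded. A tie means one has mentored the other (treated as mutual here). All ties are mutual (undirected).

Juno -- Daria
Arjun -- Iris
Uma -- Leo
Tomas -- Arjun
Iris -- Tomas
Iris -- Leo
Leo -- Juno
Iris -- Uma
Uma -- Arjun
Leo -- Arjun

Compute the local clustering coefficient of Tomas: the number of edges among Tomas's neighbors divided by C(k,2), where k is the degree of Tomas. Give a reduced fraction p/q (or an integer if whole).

Tomas's neighbors: Arjun and Iris (k = 2).
Possible neighbor pairs: C(2,2) = 1. Edges among them: Arjun–Iris → e = 1.
Clustering(Tomas) = 1/1.

1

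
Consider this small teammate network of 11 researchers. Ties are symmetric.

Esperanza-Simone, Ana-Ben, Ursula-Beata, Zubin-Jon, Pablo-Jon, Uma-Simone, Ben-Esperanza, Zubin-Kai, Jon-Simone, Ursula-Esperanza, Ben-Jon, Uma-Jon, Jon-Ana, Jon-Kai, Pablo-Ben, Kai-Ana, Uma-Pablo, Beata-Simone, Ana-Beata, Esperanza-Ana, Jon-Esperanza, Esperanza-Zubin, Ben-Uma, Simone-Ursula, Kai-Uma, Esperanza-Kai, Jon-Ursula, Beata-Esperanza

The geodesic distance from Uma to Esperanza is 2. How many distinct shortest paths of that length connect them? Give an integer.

The shortest distance is 2. The length-2 paths are: Uma–Jon–Esperanza; Uma–Ben–Esperanza; Uma–Kai–Esperanza; Uma–Simone–Esperanza.
That gives 4 distinct shortest paths.

4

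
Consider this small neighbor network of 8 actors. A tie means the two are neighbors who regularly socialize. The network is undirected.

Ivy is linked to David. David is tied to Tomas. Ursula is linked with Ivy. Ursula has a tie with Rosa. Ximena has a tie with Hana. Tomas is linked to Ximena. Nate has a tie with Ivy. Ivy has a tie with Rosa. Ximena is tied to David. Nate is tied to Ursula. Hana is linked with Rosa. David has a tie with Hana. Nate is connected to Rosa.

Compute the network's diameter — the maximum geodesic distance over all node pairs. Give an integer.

Eccentricity of each node (its greatest distance to any other): David:2, Hana:2, Ivy:2, Nate:3, Rosa:3, Tomas:3, Ursula:3, Ximena:3.
The maximum eccentricity is 3, realized for instance by the pair Ursula–Tomas via Ursula – Ivy – David – Tomas. So the diameter is 3.

3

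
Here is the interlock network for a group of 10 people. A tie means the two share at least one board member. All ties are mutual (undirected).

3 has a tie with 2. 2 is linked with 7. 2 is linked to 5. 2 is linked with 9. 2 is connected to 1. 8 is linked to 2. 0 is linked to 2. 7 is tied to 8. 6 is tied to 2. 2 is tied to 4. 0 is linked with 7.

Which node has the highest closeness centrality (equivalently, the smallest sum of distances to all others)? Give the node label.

Farness (sum of distances to all others) for each node — 0:16, 1:17, 2:9, 3:17, 4:17, 5:17, 6:17, 7:15, 8:16, 9:17.
The smallest farness is 9, for 2, so 2 has the highest closeness.

2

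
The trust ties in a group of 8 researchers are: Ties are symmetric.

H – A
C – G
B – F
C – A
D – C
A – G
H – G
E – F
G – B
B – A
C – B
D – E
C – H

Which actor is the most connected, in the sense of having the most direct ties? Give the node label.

Degrees — A:4, B:4, C:5, D:2, E:2, F:2, G:4, H:3.
The maximum is 5, attained only by C.

C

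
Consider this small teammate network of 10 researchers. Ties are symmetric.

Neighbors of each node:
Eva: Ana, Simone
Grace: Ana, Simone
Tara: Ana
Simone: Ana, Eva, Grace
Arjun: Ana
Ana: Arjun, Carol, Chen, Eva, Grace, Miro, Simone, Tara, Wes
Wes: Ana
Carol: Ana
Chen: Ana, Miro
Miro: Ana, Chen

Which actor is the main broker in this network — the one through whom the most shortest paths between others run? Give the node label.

Ana

Unnormalized betweenness of each node: Ana:65/2, Arjun:0, Carol:0, Chen:0, Eva:0, Grace:0, Miro:0, Simone:1/2, Tara:0, Wes:0.
Ana has the largest value, 65/2, making it the main broker — the node through which the most shortest paths run.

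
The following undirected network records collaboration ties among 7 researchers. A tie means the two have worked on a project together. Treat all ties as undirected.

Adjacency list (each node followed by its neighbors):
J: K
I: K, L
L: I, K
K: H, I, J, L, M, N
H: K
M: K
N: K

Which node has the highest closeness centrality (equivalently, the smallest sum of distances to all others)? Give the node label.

Farness (sum of distances to all others) for each node — H:11, I:10, J:11, K:6, L:10, M:11, N:11.
The smallest farness is 6, for K, so K has the highest closeness.

K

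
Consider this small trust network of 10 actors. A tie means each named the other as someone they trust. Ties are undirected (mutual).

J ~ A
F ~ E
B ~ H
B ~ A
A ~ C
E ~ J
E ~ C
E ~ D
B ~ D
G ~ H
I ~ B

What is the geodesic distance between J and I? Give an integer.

3

One shortest route is J – A – B – I, which uses 3 edges, and at distance 2 from J we only reach {B, C, D, F}, which does not include I. So d(J,I) = 3.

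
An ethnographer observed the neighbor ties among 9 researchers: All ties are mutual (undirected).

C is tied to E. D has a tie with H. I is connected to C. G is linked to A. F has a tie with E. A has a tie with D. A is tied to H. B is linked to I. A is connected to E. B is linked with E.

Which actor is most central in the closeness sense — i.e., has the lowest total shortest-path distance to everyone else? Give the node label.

Farness (sum of distances to all others) for each node — A:13, B:17, C:17, D:19, E:12, F:19, G:20, H:19, I:22.
The smallest farness is 12, for E, so E has the highest closeness.

E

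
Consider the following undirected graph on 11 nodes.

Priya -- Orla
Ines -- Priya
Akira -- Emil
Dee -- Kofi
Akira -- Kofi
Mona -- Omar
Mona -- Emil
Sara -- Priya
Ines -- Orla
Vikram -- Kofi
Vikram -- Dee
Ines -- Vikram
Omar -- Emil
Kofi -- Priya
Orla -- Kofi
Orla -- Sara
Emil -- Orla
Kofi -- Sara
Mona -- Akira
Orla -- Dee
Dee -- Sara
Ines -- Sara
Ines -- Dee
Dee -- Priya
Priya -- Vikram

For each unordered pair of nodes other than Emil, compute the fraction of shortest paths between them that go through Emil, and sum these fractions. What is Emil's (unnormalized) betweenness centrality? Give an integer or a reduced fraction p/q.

67/6

Pairs whose geodesics pass through Emil — Orla–Omar: 1; Orla–Mona: 1; Orla–Akira: 1/2; Ines–Omar: 1; Ines–Mona: 1; Ines–Akira: 1/6; Priya–Omar: 1; Priya–Mona: 1/2; Sara–Omar: 1; Sara–Mona: 1/2; Vikram–Omar: 5/6; Dee–Omar: 1; Dee–Mona: 1/2; Kofi–Omar: 2/3 … (+1 more pairs).
All other pairs contribute 0.
Summing the contributions gives betweenness(Emil) = 67/6.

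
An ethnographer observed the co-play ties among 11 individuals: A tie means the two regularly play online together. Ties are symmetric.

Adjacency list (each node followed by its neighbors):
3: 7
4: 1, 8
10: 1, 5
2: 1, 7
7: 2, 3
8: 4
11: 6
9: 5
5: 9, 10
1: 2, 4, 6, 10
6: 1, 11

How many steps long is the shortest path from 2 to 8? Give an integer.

One shortest route is 2 – 1 – 4 – 8, which uses 3 edges, and at distance 2 from 2 we only reach {3, 4, 6, 10}, which does not include 8. So d(2,8) = 3.

3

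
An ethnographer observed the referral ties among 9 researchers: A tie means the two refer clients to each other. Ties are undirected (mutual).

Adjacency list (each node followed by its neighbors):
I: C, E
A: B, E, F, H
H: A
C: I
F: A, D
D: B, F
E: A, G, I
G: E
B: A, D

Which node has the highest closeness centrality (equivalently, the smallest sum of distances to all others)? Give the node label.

Farness (sum of distances to all others) for each node — A:13, B:18, C:26, D:23, E:14, F:18, G:21, H:20, I:19.
The smallest farness is 13, for A, so A has the highest closeness.

A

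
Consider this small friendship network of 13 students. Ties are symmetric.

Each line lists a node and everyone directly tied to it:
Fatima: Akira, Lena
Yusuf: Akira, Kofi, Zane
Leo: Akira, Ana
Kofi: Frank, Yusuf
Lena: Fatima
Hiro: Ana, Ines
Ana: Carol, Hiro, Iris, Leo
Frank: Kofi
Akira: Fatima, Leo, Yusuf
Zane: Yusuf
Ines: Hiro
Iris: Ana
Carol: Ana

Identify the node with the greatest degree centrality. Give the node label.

Degrees — Akira:3, Ana:4, Carol:1, Fatima:2, Frank:1, Hiro:2, Ines:1, Iris:1, Kofi:2, Lena:1, Leo:2, Yusuf:3, Zane:1.
The maximum is 4, attained only by Ana.

Ana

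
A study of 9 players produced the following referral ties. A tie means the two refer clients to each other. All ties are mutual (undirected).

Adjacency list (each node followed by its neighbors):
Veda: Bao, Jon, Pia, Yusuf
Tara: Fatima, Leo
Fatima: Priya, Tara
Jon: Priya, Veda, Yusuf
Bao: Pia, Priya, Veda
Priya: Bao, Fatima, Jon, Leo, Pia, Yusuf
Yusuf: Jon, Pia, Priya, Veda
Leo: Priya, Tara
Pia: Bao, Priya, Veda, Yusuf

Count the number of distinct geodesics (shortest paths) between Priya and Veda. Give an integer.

4

The shortest distance is 2. The length-2 paths are: Priya–Pia–Veda; Priya–Yusuf–Veda; Priya–Jon–Veda; Priya–Bao–Veda.
That gives 4 distinct shortest paths.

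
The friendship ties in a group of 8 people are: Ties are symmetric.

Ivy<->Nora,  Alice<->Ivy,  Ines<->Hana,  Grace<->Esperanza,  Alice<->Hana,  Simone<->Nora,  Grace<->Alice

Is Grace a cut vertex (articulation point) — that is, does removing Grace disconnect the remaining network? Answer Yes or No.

Removing Grace leaves {Esperanza} with no path to {Alice, Hana, Ines, Ivy, Nora, and Simone}, so the network splits into 2 components. Grace is a cut vertex.

Yes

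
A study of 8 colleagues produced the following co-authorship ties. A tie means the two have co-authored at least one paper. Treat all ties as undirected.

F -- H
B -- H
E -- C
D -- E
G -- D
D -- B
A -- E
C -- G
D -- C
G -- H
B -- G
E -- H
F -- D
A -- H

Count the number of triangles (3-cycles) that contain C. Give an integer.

2

C's neighbors: D, E, and G.
Neighbor pairs that are themselves tied: C–D–E; C–D–G. Each forms one triangle with C, for 2 in total.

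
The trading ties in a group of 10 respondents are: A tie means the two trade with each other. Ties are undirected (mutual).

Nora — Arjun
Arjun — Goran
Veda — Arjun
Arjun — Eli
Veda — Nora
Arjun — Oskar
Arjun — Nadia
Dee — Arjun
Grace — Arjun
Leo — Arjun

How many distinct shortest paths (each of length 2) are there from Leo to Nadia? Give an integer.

The shortest distance is 2, and the only length-2 path is Leo–Arjun–Nadia. So there is exactly 1 shortest path.

1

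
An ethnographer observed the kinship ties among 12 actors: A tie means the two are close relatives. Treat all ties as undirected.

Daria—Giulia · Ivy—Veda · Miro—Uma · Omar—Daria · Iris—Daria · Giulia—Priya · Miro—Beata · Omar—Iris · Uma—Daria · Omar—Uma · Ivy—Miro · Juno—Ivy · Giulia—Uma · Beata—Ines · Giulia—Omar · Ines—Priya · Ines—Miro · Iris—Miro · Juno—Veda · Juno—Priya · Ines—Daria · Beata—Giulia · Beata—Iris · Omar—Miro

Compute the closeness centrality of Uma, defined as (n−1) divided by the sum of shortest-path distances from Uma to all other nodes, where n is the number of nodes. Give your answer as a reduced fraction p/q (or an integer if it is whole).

11/20

Distances from Uma: Beata:2, Daria:1, Giulia:1, Ines:2, Iris:2, Ivy:2, Juno:3, Miro:1, Omar:1, Priya:2, Veda:3. Sum = 20.
n = 12, so closeness = 11/20.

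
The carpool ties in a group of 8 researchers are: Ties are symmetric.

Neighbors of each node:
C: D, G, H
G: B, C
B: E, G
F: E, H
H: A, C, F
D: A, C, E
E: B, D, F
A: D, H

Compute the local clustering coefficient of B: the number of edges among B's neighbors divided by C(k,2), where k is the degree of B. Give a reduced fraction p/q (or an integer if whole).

B's neighbors: E and G (k = 2).
Possible neighbor pairs: C(2,2) = 1. Edges among them: none → e = 0.
Clustering(B) = 0/1.

0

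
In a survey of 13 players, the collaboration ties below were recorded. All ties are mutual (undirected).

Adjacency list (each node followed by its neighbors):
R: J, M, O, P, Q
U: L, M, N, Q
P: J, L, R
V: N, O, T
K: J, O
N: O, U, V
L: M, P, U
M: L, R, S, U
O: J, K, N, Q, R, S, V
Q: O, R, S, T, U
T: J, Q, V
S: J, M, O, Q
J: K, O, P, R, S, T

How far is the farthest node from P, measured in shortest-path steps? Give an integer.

Distances from P: J:1, K:2, L:1, M:2, N:3, O:2, Q:2, R:1, S:2, T:2, U:2, V:3.
The largest is 3 (to N and V), so the eccentricity of P is 3.

3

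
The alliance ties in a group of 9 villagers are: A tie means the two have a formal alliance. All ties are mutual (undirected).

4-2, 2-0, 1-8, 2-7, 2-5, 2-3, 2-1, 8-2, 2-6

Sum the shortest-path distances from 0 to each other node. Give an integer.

15

Distances from 0: 1:2, 2:1, 3:2, 4:2, 5:2, 6:2, 7:2, 8:2.
Sum = 2 + 1 + 2 + 2 + 2 + 2 + 2 + 2 = 15.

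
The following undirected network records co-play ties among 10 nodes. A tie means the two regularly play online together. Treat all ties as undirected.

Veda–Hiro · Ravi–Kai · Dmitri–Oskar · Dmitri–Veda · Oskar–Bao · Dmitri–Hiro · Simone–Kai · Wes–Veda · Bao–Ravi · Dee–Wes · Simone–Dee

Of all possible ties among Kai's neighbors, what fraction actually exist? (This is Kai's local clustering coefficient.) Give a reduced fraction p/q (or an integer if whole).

0

Kai's neighbors: Ravi and Simone (k = 2).
Possible neighbor pairs: C(2,2) = 1. Edges among them: none → e = 0.
Clustering(Kai) = 0/1.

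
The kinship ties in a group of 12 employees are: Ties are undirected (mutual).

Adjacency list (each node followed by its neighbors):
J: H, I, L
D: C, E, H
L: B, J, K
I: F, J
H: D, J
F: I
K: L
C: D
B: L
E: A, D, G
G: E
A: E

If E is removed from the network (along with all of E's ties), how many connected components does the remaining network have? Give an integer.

Without E, the remaining ties split the others into: {B, C, D, F, H, I, J, K, L}; {G}; {A}.
That's 3 separate components.

3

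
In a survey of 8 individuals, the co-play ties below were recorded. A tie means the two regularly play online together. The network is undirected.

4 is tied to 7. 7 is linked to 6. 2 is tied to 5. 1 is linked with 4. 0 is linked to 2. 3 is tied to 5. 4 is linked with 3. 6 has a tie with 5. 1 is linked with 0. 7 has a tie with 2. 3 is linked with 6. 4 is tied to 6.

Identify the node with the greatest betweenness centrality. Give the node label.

4

Unnormalized betweenness of each node: 0:4/3, 1:11/6, 2:4, 3:5/6, 4:5, 5:7/3, 6:11/6, 7:11/6.
4 has the largest value, 5, making it the main broker — the node through which the most shortest paths run.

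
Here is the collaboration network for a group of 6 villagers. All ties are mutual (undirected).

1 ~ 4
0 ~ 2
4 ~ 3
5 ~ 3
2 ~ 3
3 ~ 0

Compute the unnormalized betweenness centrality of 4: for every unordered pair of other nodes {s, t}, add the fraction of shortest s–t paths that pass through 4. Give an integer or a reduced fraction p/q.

4

Pairs whose geodesics pass through 4 — 0–1: 1; 3–1: 1; 2–1: 1; 1–5: 1.
All other pairs contribute 0.
Summing the contributions gives betweenness(4) = 4.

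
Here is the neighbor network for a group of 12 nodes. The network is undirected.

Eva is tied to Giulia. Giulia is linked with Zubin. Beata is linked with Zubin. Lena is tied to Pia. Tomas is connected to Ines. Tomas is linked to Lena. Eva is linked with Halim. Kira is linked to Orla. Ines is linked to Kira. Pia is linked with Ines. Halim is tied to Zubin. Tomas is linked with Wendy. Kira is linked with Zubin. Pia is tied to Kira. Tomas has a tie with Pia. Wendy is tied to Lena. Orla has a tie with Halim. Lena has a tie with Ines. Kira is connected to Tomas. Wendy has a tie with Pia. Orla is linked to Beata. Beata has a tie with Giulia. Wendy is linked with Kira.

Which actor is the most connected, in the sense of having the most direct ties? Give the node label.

Degrees — Beata:3, Eva:2, Giulia:3, Halim:3, Ines:4, Kira:6, Lena:4, Orla:3, Pia:5, Tomas:5, Wendy:4, Zubin:4.
The maximum is 6, attained only by Kira.

Kira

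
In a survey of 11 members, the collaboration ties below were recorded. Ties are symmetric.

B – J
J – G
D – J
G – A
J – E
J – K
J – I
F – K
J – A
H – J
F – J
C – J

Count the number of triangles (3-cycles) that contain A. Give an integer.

A's neighbors: G and J.
Neighbor pairs that are themselves tied: A–G–J. Each forms one triangle with A, for 1 in total.

1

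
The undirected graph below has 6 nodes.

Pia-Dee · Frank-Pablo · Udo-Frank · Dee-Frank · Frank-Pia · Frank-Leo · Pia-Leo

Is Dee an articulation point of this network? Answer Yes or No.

No

Even without Dee, every remaining node can still reach every other (the residual graph is connected), so Dee is not a cut vertex.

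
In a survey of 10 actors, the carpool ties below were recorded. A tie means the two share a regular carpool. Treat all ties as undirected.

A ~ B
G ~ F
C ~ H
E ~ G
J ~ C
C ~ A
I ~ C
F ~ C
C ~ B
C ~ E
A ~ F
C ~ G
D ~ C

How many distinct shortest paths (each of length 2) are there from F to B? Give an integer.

2

The shortest distance is 2. The length-2 paths are: F–C–B; F–A–B.
That gives 2 distinct shortest paths.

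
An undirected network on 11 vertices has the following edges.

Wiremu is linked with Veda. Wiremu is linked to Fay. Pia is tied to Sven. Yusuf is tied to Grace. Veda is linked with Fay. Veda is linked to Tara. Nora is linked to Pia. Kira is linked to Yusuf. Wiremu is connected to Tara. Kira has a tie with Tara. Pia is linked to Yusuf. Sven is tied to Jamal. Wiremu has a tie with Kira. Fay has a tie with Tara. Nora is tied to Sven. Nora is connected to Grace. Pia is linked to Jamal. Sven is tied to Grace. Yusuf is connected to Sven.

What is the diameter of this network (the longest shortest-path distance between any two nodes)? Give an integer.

Eccentricity of each node (its greatest distance to any other): Fay:5, Grace:4, Jamal:5, Kira:3, Nora:5, Pia:4, Sven:4, Tara:4, Veda:5, Wiremu:4, Yusuf:3.
The maximum eccentricity is 5, realized for instance by the pair Nora–Veda via Nora – Sven – Yusuf – Kira – Wiremu – Veda. So the diameter is 5.

5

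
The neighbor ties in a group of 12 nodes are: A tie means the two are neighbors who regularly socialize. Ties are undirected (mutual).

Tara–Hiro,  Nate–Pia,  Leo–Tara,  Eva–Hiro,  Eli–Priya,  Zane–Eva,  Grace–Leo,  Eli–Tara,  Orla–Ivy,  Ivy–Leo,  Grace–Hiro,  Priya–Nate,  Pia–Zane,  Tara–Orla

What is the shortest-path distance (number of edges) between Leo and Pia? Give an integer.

One shortest route is Leo – Grace – Hiro – Eva – Zane – Pia, which uses 5 edges, and at distance 4 from Leo we only reach {Nate, Zane}, which does not include Pia. So d(Leo,Pia) = 5.

5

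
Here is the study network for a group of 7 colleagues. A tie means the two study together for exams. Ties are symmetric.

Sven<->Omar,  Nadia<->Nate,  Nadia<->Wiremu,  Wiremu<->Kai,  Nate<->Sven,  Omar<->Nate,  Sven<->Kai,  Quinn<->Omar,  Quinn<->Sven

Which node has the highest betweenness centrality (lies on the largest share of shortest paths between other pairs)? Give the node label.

Sven

Unnormalized betweenness of each node: Kai:5/2, Nadia:3/2, Nate:7/2, Omar:1, Quinn:0, Sven:11/2, Wiremu:1.
Sven has the largest value, 11/2, making it the main broker — the node through which the most shortest paths run.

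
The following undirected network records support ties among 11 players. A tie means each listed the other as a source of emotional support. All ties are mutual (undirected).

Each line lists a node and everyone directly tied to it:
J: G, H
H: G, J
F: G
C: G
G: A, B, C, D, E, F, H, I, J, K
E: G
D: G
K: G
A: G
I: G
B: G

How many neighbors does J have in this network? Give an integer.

J is directly tied to G and H. That is 2 neighbors, so the degree of J is 2.

2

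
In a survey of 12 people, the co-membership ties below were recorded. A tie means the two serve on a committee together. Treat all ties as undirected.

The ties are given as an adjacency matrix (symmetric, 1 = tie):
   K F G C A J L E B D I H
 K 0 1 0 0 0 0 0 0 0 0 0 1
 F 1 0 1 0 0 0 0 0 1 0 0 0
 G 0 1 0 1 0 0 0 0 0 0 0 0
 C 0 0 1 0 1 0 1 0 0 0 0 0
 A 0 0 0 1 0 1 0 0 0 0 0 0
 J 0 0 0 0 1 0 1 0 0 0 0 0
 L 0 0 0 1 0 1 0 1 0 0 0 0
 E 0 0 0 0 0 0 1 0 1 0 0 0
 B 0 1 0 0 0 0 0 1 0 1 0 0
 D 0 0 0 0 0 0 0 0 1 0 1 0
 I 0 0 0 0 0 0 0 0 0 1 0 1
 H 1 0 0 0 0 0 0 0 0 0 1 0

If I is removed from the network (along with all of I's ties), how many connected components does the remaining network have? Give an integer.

1

I's neighbors (D and H) remain reachable from one another through other ties, so the rest of the network stays in one piece.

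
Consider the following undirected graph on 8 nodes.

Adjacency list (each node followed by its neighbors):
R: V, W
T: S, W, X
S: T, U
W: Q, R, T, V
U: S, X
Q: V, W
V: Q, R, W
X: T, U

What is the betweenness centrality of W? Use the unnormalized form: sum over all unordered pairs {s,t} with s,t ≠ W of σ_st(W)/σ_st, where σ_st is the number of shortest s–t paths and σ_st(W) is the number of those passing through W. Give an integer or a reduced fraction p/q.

25/2

Pairs whose geodesics pass through W — U–V: 2/2; U–Q: 2/2; U–R: 2/2; S–V: 1; S–Q: 1; S–R: 1; T–V: 1; T–Q: 1; T–R: 1; X–V: 1; X–Q: 1; X–R: 1; Q–R: 1/2.
All other pairs contribute 0.
Summing the contributions gives betweenness(W) = 25/2.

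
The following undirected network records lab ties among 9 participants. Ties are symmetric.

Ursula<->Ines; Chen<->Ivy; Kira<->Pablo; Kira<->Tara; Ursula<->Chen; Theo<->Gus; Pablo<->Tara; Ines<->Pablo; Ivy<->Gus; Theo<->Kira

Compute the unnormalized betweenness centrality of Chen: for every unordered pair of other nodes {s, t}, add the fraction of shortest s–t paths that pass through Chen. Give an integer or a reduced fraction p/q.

9/2

Pairs whose geodesics pass through Chen — Theo–Ursula: 1/2; Pablo–Ivy: 1/2; Ines–Ivy: 1; Ines–Gus: 1/2; Ursula–Ivy: 1; Ursula–Gus: 1.
All other pairs contribute 0.
Summing the contributions gives betweenness(Chen) = 9/2.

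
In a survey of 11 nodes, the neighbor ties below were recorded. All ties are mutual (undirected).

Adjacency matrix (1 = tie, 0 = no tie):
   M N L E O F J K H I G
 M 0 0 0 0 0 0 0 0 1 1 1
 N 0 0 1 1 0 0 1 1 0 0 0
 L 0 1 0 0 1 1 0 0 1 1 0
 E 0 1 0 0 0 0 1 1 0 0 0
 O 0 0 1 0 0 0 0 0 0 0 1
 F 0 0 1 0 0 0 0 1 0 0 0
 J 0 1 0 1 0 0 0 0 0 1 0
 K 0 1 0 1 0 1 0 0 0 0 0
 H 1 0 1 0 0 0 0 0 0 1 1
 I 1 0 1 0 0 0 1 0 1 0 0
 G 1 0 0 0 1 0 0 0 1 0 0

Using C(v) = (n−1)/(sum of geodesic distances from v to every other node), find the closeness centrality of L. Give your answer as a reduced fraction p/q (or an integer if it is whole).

2/3

Distances from L: E:2, F:1, G:2, H:1, I:1, J:2, K:2, M:2, N:1, O:1. Sum = 15.
n = 11, so closeness = 10/15 = 2/3.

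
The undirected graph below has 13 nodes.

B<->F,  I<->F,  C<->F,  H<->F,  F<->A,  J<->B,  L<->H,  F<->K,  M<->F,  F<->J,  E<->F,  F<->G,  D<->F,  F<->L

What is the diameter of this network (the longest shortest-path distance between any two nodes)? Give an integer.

2

Eccentricity of each node (its greatest distance to any other): A:2, B:2, C:2, D:2, E:2, F:1, G:2, H:2, I:2, J:2, K:2, L:2, M:2.
The maximum eccentricity is 2, realized for instance by the pair G–C via G – F – C. So the diameter is 2.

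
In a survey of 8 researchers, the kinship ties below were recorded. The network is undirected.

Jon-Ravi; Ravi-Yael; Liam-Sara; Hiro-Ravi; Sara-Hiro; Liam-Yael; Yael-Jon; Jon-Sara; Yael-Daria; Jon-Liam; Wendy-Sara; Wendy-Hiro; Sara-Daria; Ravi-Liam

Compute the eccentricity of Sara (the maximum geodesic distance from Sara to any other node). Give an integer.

2

Distances from Sara: Daria:1, Hiro:1, Jon:1, Liam:1, Ravi:2, Wendy:1, Yael:2.
The largest is 2 (to Ravi and Yael), so the eccentricity of Sara is 2.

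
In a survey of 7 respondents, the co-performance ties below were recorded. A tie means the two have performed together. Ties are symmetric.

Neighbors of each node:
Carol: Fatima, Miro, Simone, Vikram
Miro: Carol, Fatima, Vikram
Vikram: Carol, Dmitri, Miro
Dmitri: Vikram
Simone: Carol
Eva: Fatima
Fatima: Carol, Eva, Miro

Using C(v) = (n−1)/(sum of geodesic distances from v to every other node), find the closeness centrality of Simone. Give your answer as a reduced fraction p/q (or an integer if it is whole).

6/13

Distances from Simone: Carol:1, Dmitri:3, Eva:3, Fatima:2, Miro:2, Vikram:2. Sum = 13.
n = 7, so closeness = 6/13.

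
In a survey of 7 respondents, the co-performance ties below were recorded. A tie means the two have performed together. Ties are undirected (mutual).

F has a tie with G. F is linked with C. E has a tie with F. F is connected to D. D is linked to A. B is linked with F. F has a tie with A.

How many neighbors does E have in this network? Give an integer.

1

E is directly tied to F. That is 1 neighbor, so the degree of E is 1.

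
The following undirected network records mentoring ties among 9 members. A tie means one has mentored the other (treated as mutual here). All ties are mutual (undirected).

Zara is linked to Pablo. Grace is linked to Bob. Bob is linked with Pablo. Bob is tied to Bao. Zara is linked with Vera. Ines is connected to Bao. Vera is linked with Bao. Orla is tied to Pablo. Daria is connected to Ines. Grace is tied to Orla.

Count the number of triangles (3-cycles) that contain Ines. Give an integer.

0

Ines's neighbors are Bao and Daria, but none of them are tied to each other, so no triangle contains Ines.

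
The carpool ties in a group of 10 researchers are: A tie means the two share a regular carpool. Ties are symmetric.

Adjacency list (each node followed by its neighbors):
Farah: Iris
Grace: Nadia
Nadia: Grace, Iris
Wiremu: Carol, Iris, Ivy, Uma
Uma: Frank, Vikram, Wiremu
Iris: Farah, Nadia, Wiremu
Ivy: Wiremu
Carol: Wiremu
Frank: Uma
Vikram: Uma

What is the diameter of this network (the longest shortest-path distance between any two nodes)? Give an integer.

5

Eccentricity of each node (its greatest distance to any other): Carol:4, Farah:4, Frank:5, Grace:5, Iris:3, Ivy:4, Nadia:4, Uma:4, Vikram:5, Wiremu:3.
The maximum eccentricity is 5, realized for instance by the pair Grace–Frank via Grace – Nadia – Iris – Wiremu – Uma – Frank. So the diameter is 5.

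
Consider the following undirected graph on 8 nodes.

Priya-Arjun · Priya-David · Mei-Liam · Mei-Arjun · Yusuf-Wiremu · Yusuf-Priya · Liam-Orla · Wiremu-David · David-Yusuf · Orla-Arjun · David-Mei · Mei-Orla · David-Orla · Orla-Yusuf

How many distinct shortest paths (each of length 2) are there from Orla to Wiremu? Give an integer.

The shortest distance is 2. The length-2 paths are: Orla–Yusuf–Wiremu; Orla–David–Wiremu.
That gives 2 distinct shortest paths.

2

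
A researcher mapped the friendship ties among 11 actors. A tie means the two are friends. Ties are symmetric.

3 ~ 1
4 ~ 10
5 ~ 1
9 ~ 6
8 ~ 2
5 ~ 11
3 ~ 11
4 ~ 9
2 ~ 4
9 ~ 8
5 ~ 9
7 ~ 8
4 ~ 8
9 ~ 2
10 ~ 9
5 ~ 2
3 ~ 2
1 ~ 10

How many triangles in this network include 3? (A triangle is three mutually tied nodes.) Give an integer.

3's neighbors are 1, 2, and 11, but none of them are tied to each other, so no triangle contains 3.

0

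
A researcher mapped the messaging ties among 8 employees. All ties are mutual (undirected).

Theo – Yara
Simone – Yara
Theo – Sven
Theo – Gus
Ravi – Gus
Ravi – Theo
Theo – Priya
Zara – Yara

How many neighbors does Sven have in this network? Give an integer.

Sven is directly tied to Theo. That is 1 neighbor, so the degree of Sven is 1.

1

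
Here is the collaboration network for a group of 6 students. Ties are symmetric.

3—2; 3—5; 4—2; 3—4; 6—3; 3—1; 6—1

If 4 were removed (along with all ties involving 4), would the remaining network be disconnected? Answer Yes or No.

Even without 4, every remaining node can still reach every other (the residual graph is connected), so 4 is not a cut vertex.

No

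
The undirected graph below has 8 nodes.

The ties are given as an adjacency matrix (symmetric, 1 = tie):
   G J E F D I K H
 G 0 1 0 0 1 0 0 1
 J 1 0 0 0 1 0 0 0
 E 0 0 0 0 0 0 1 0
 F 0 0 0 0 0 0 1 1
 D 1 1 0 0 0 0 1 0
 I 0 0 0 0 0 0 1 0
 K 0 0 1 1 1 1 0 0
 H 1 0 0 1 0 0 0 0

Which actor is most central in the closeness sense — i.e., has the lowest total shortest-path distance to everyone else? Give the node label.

K

Farness (sum of distances to all others) for each node — D:11, E:16, F:13, G:13, H:14, I:16, J:15, K:10.
The smallest farness is 10, for K, so K has the highest closeness.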